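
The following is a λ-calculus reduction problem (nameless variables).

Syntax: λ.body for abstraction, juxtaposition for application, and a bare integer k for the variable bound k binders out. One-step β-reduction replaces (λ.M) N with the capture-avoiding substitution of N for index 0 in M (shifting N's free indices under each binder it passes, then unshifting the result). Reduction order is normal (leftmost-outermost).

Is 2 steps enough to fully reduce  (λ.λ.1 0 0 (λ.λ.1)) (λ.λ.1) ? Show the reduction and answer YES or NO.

Answer: NO — after 2 steps the term is λ.(λ.1) 0 (λ.λ.1), not yet normal

Derivation:
  start: (λ.λ.1 0 0 (λ.λ.1)) (λ.λ.1)
  [1] λ.(λ.λ.1) 0 0 (λ.λ.1)
  [2] λ.(λ.1) 0 (λ.λ.1)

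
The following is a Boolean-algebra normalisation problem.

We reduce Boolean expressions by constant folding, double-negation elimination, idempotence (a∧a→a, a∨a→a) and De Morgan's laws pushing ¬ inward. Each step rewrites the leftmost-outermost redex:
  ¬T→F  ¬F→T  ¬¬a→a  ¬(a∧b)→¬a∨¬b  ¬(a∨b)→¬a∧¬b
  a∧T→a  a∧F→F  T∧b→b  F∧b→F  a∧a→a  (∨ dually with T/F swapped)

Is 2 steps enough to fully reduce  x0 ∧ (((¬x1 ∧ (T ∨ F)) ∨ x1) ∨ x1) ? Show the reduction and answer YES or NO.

Answer: YES — reaches normal form x0 ∧ ((¬x1 ∨ x1) ∨ x1) in 2 ≤ 2 steps

Working:
  start: x0 ∧ (((¬x1 ∧ (T ∨ F)) ∨ x1) ∨ x1)
  step 1: x0 ∧ (((¬x1 ∧ T) ∨ x1) ∨ x1)
  step 2: x0 ∧ ((¬x1 ∨ x1) ∨ x1)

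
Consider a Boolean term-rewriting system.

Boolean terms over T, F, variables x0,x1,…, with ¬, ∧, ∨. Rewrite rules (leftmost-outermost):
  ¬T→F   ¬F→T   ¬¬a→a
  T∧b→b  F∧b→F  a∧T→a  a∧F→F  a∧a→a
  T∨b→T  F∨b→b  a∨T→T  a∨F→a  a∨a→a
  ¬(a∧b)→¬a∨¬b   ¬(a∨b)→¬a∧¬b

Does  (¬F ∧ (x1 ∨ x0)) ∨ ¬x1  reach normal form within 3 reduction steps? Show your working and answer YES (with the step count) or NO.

  start: (¬F ∧ (x1 ∨ x0)) ∨ ¬x1
  [1] (T ∧ (x1 ∨ x0)) ∨ ¬x1
  [2] (x1 ∨ x0) ∨ ¬x1

Answer: YES — reaches normal form (x1 ∨ x0) ∨ ¬x1 in 2 ≤ 3 steps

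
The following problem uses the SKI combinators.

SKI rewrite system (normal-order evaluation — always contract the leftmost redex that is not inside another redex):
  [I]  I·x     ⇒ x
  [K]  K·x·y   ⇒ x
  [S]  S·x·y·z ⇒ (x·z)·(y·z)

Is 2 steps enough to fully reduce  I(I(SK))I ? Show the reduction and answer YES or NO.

  start: I(I(SK))I
  →1  I(SK)I
  →2  SKI

Answer: YES — reaches normal form SKI in 2 ≤ 2 steps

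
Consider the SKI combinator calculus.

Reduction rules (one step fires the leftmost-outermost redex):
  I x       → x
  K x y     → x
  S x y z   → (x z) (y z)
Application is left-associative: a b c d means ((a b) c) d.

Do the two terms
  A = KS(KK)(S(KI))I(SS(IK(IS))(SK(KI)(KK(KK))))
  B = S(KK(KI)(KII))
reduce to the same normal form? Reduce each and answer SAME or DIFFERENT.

Term A:
  start: KS(KK)(S(KI))I(SS(IK(IS))(SK(KI)(KK(KK))))
  step 1: S(S(KI))I(SS(IK(IS))(SK(KI)(KK(KK))))
  step 2: S(KI)(SS(IK(IS))(SK(KI)(KK(KK))))(I(SS(IK(IS))(SK(KI)(KK(KK)))))
  step 3: KI(I(SS(IK(IS))(SK(KI)(KK(KK)))))(SS(IK(IS))(SK(KI)(KK(KK)))(I(SS(IK(IS))(SK(KI)(KK(KK))))))
  step 4: I(SS(IK(IS))(SK(KI)(KK(KK)))(I(SS(IK(IS))(SK(KI)(KK(KK))))))
  step 5: SS(IK(IS))(SK(KI)(KK(KK)))(I(SS(IK(IS))(SK(KI)(KK(KK)))))
  step 6: S(SK(KI)(KK(KK)))(IK(IS)(SK(KI)(KK(KK))))(I(SS(IK(IS))(SK(KI)(KK(KK)))))
  step 7: SK(KI)(KK(KK))(I(SS(IK(IS))(SK(KI)(KK(KK)))))(IK(IS)(SK(KI)(KK(KK)))(I(SS(IK(IS))(SK(KI)(KK(KK))))))
  step 8: K(KK(KK))(KI(KK(KK)))(I(SS(IK(IS))(SK(KI)(KK(KK)))))(IK(IS)(SK(KI)(KK(KK)))(I(SS(IK(IS))(SK(KI)(KK(KK))))))
  step 9: KK(KK)(I(SS(IK(IS))(SK(KI)(KK(KK)))))(IK(IS)(SK(KI)(KK(KK)))(I(SS(IK(IS))(SK(KI)(KK(KK))))))
  step 10: K(I(SS(IK(IS))(SK(KI)(KK(KK)))))(IK(IS)(SK(KI)(KK(KK)))(I(SS(IK(IS))(SK(KI)(KK(KK))))))
  step 11: I(SS(IK(IS))(SK(KI)(KK(KK))))
  step 12: SS(IK(IS))(SK(KI)(KK(KK)))
  step 13: S(SK(KI)(KK(KK)))(IK(IS)(SK(KI)(KK(KK))))
  step 14: S(K(KK(KK))(KI(KK(KK))))(IK(IS)(SK(KI)(KK(KK))))
  step 15: S(KK(KK))(IK(IS)(SK(KI)(KK(KK))))
  step 16: SK(IK(IS)(SK(KI)(KK(KK))))
  step 17: SK(K(IS)(SK(KI)(KK(KK))))
  step 18: SK(IS)
  step 19: SKS

Term B:
  start: S(KK(KI)(KII))
  step 1: S(K(KII))
  step 2: S(KI)

Answer: DIFFERENT — A ⇓ SKS, B ⇓ S(KI)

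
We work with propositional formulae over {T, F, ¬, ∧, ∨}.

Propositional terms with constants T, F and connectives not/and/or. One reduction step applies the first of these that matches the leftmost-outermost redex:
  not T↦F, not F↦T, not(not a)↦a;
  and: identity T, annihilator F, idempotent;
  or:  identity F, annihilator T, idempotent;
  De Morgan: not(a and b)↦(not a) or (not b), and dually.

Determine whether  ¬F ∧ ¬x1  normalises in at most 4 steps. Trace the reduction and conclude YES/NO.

  start: ¬F ∧ ¬x1
  step 1: T ∧ ¬x1
  step 2: ¬x1

Answer: YES — reaches normal form ¬x1 in 2 ≤ 4 steps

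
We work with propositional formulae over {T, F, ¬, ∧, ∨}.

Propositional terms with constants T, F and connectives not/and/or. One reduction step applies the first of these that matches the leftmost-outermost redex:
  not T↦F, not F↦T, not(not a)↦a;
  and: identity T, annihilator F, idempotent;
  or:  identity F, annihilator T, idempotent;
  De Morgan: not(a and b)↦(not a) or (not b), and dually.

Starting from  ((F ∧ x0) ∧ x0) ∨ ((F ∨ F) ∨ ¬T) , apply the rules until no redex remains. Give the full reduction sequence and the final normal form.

Answer: normal form = F  (in 6 steps)

Reduction:
  start: ((F ∧ x0) ∧ x0) ∨ ((F ∨ F) ∨ ¬T)
  step 1: (F ∧ x0) ∨ ((F ∨ F) ∨ ¬T)
  step 2: F ∨ ((F ∨ F) ∨ ¬T)
  step 3: (F ∨ F) ∨ ¬T
  step 4: F ∨ ¬T
  step 5: ¬T
  step 6: F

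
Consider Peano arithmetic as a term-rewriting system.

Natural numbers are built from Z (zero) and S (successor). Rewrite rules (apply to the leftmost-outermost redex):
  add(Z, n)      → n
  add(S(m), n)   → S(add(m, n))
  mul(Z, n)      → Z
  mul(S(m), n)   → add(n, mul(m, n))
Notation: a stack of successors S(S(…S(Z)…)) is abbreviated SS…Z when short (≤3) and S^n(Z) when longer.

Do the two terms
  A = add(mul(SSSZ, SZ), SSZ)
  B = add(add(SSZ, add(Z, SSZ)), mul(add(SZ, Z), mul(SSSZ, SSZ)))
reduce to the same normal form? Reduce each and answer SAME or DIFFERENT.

Term A:
  start: add(mul(SSSZ, SZ), SSZ)
  step 1: add(add(SZ, mul(SSZ, SZ)), SSZ)
  step 2: add(S(add(Z, mul(SSZ, SZ))), SSZ)
  step 3: S(add(add(Z, mul(SSZ, SZ)), SSZ))
  step 4: S(add(mul(SSZ, SZ), SSZ))
  step 5: S(add(add(SZ, mul(SZ, SZ)), SSZ))
  step 6: S(add(S(add(Z, mul(SZ, SZ))), SSZ))
  step 7: S(S(add(add(Z, mul(SZ, SZ)), SSZ)))
  step 8: S(S(add(mul(SZ, SZ), SSZ)))
  step 9: S(S(add(add(SZ, mul(Z, SZ)), SSZ)))
  step 10: S(S(add(S(add(Z, mul(Z, SZ))), SSZ)))
  step 11: S(S(S(add(add(Z, mul(Z, SZ)), SSZ))))
  step 12: S(S(S(add(mul(Z, SZ), SSZ))))
  step 13: S(S(S(add(Z, SSZ))))
  step 14: S^5(Z)

Term B:
  start: add(add(SSZ, add(Z, SSZ)), mul(add(SZ, Z), mul(SSSZ, SSZ)))
  step 1: add(S(add(SZ, add(Z, SSZ))), mul(add(SZ, Z), mul(SSSZ, SSZ)))
  step 2: S(add(add(SZ, add(Z, SSZ)), mul(add(SZ, Z), mul(SSSZ, SSZ))))
  step 3: S(add(S(add(Z, add(Z, SSZ))), mul(add(SZ, Z), mul(SSSZ, SSZ))))
  step 4: S(S(add(add(Z, add(Z, SSZ)), mul(add(SZ, Z), mul(SSSZ, SSZ)))))
  step 5: S(S(add(add(Z, SSZ), mul(add(SZ, Z), mul(SSSZ, SSZ)))))
  step 6: S(S(add(SSZ, mul(add(SZ, Z), mul(SSSZ, SSZ)))))
  step 7: S(S(S(add(SZ, mul(add(SZ, Z), mul(SSSZ, SSZ))))))
  step 8: S(S(S(S(add(Z, mul(add(SZ, Z), mul(SSSZ, SSZ)))))))
  step 9: S(S(S(S(mul(add(SZ, Z), mul(SSSZ, SSZ))))))
  step 10: S(S(S(S(mul(S(add(Z, Z)), mul(SSSZ, SSZ))))))
  step 11: S(S(S(S(add(mul(SSSZ, SSZ), mul(add(Z, Z), mul(SSSZ, SSZ)))))))
  step 12: S(S(S(S(add(add(SSZ, mul(SSZ, SSZ)), mul(add(Z, Z), mul(SSSZ, SSZ)))))))
  step 13: S(S(S(S(add(S(add(SZ, mul(SSZ, SSZ))), mul(add(Z, Z), mul(SSSZ, SSZ)))))))
  step 14: S(S(S(S(S(add(add(SZ, mul(SSZ, SSZ)), mul(add(Z, Z), mul(SSSZ, SSZ))))))))
  step 15: S(S(S(S(S(add(S(add(Z, mul(SSZ, SSZ))), mul(add(Z, Z), mul(SSSZ, SSZ))))))))
  step 16: S(S(S(S(S(S(add(add(Z, mul(SSZ, SSZ)), mul(add(Z, Z), mul(SSSZ, SSZ)))))))))
  step 17: S(S(S(S(S(S(add(mul(SSZ, SSZ), mul(add(Z, Z), mul(SSSZ, SSZ)))))))))
  step 18: S(S(S(S(S(S(add(add(SSZ, mul(SZ, SSZ)), mul(add(Z, Z), mul(SSSZ, SSZ)))))))))
  step 19: S(S(S(S(S(S(add(S(add(SZ, mul(SZ, SSZ))), mul(add(Z, Z), mul(SSSZ, SSZ)))))))))
  step 20: S(S(S(S(S(S(S(add(add(SZ, mul(SZ, SSZ)), mul(add(Z, Z), mul(SSSZ, SSZ))))))))))
  step 21: S(S(S(S(S(S(S(add(S(add(Z, mul(SZ, SSZ))), mul(add(Z, Z), mul(SSSZ, SSZ))))))))))
  step 22: S(S(S(S(S(S(S(S(add(add(Z, mul(SZ, SSZ)), mul(add(Z, Z), mul(SSSZ, SSZ)))))))))))
  step 23: S(S(S(S(S(S(S(S(add(mul(SZ, SSZ), mul(add(Z, Z), mul(SSSZ, SSZ)))))))))))
  step 24: S(S(S(S(S(S(S(S(add(add(SSZ, mul(Z, SSZ)), mul(add(Z, Z), mul(SSSZ, SSZ)))))))))))
  step 25: S(S(S(S(S(S(S(S(add(S(add(SZ, mul(Z, SSZ))), mul(add(Z, Z), mul(SSSZ, SSZ)))))))))))
  step 26: S(S(S(S(S(S(S(S(S(add(add(SZ, mul(Z, SSZ)), mul(add(Z, Z), mul(SSSZ, SSZ))))))))))))
  step 27: S(S(S(S(S(S(S(S(S(add(S(add(Z, mul(Z, SSZ))), mul(add(Z, Z), mul(SSSZ, SSZ))))))))))))
  step 28: S(S(S(S(S(S(S(S(S(S(add(add(Z, mul(Z, SSZ)), mul(add(Z, Z), mul(SSSZ, SSZ)))))))))))))
  step 29: S(S(S(S(S(S(S(S(S(S(add(mul(Z, SSZ), mul(add(Z, Z), mul(SSSZ, SSZ)))))))))))))
  step 30: S(S(S(S(S(S(S(S(S(S(add(Z, mul(add(Z, Z), mul(SSSZ, SSZ)))))))))))))
  step 31: S(S(S(S(S(S(S(S(S(S(mul(add(Z, Z), mul(SSSZ, SSZ))))))))))))
  step 32: S(S(S(S(S(S(S(S(S(S(mul(Z, mul(SSSZ, SSZ))))))))))))
  step 33: S^10(Z)

Answer: DIFFERENT — A ⇓ S^5(Z), B ⇓ S^10(Z)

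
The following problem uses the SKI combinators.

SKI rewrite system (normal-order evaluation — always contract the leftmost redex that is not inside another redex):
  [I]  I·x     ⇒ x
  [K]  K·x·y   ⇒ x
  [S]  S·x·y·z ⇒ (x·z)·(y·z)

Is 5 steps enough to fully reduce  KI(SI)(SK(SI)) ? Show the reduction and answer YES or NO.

Answer: YES — reaches normal form SK(SI) in 2 ≤ 5 steps

Working:
  start: KI(SI)(SK(SI))
  [1] I(SK(SI))
  [2] SK(SI)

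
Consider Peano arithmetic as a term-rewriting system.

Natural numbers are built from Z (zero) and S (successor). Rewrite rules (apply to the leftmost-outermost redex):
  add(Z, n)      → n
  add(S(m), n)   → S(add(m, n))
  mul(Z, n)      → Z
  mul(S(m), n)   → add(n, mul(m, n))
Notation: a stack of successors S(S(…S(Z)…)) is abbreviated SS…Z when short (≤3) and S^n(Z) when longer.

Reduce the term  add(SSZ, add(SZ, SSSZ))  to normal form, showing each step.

  start: add(SSZ, add(SZ, SSSZ))
  step 1: S(add(SZ, add(SZ, SSSZ)))
  step 2: S(S(add(Z, add(SZ, SSSZ))))
  step 3: S(S(add(SZ, SSSZ)))
  step 4: S(S(S(add(Z, SSSZ))))
  step 5: S^6(Z)

Answer: normal form = S^6(Z)  (in 5 steps)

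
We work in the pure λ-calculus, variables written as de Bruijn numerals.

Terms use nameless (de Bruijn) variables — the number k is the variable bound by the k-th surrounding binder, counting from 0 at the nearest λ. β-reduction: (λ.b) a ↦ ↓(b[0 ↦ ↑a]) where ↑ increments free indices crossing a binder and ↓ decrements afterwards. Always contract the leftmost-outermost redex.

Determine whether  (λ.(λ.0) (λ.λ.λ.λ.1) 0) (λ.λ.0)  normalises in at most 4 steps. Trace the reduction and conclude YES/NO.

Answer: YES — reaches normal form λ.λ.λ.1 in 3 ≤ 4 steps

Derivation:
  start: (λ.(λ.0) (λ.λ.λ.λ.1) 0) (λ.λ.0)
  →1  (λ.0) (λ.λ.λ.λ.1) (λ.λ.0)
  →2  (λ.λ.λ.λ.1) (λ.λ.0)
  →3  λ.λ.λ.1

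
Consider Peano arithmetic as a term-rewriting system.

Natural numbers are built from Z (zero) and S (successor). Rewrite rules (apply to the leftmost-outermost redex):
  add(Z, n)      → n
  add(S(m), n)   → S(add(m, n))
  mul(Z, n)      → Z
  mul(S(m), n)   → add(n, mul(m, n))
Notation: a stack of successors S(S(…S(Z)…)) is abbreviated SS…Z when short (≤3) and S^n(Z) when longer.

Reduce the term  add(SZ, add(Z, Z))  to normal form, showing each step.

Answer: normal form = SZ  (in 3 steps)

Derivation:
  start: add(SZ, add(Z, Z))
  step 1: S(add(Z, add(Z, Z)))
  step 2: S(add(Z, Z))
  step 3: SZ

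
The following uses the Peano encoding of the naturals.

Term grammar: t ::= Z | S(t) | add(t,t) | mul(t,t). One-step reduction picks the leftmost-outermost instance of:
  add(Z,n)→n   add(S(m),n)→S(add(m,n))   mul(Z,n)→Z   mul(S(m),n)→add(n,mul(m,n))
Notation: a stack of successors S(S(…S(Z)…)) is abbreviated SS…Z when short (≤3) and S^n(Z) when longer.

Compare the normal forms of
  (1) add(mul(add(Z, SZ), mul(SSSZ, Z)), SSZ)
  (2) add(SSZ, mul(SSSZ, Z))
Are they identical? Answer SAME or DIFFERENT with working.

Answer: SAME — A ⇓ SSZ, B ⇓ SSZ

Working:
Term A:
  start: add(mul(add(Z, SZ), mul(SSSZ, Z)), SSZ)
  step 1: add(mul(SZ, mul(SSSZ, Z)), SSZ)
  step 2: add(add(mul(SSSZ, Z), mul(Z, mul(SSSZ, Z))), SSZ)
  step 3: add(add(add(Z, mul(SSZ, Z)), mul(Z, mul(SSSZ, Z))), SSZ)
  step 4: add(add(mul(SSZ, Z), mul(Z, mul(SSSZ, Z))), SSZ)
  step 5: add(add(add(Z, mul(SZ, Z)), mul(Z, mul(SSSZ, Z))), SSZ)
  step 6: add(add(mul(SZ, Z), mul(Z, mul(SSSZ, Z))), SSZ)
  step 7: add(add(add(Z, mul(Z, Z)), mul(Z, mul(SSSZ, Z))), SSZ)
  step 8: add(add(mul(Z, Z), mul(Z, mul(SSSZ, Z))), SSZ)
  step 9: add(add(Z, mul(Z, mul(SSSZ, Z))), SSZ)
  step 10: add(mul(Z, mul(SSSZ, Z)), SSZ)
  step 11: add(Z, SSZ)
  step 12: SSZ

Term B:
  start: add(SSZ, mul(SSSZ, Z))
  step 1: S(add(SZ, mul(SSSZ, Z)))
  step 2: S(S(add(Z, mul(SSSZ, Z))))
  step 3: S(S(mul(SSSZ, Z)))
  step 4: S(S(add(Z, mul(SSZ, Z))))
  step 5: S(S(mul(SSZ, Z)))
  step 6: S(S(add(Z, mul(SZ, Z))))
  step 7: S(S(mul(SZ, Z)))
  step 8: S(S(add(Z, mul(Z, Z))))
  step 9: S(S(mul(Z, Z)))
  step 10: SSZ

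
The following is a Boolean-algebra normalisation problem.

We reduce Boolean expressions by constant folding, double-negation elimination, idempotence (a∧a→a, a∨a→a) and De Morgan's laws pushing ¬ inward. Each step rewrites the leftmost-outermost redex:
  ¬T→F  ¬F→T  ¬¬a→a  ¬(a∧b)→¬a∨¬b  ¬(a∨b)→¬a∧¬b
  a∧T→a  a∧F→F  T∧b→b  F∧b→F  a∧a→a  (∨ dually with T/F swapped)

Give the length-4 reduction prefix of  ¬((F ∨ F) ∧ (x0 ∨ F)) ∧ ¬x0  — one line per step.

Answer: after 4 steps: (T ∨ ¬(x0 ∨ F)) ∧ ¬x0

Derivation:
  start: ¬((F ∨ F) ∧ (x0 ∨ F)) ∧ ¬x0
  [1] (¬(F ∨ F) ∨ ¬(x0 ∨ F)) ∧ ¬x0
  [2] ((¬F ∧ ¬F) ∨ ¬(x0 ∨ F)) ∧ ¬x0
  [3] (¬F ∨ ¬(x0 ∨ F)) ∧ ¬x0
  [4] (T ∨ ¬(x0 ∨ F)) ∧ ¬x0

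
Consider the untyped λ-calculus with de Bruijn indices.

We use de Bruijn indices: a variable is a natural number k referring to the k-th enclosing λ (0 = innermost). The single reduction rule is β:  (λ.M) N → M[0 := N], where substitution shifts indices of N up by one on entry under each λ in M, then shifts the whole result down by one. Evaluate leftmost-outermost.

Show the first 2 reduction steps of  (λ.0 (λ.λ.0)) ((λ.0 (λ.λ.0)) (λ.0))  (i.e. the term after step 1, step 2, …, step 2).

Answer: after 2 steps: (λ.0) (λ.λ.0) (λ.λ.0)

Reduction:
  start: (λ.0 (λ.λ.0)) ((λ.0 (λ.λ.0)) (λ.0))
  [1] (λ.0 (λ.λ.0)) (λ.0) (λ.λ.0)
  [2] (λ.0) (λ.λ.0) (λ.λ.0)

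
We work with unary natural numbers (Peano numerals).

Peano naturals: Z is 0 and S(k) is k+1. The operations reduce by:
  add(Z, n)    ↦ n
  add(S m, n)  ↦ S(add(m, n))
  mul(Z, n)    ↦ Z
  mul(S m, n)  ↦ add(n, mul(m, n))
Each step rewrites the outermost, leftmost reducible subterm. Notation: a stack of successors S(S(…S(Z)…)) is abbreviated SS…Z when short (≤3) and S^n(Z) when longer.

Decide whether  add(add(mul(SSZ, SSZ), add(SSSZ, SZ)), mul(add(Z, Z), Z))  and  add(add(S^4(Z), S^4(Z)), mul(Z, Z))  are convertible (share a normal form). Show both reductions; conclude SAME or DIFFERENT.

Term A:
  start: add(add(mul(SSZ, SSZ), add(SSSZ, SZ)), mul(add(Z, Z), Z))
  →1  add(add(add(SSZ, mul(SZ, SSZ)), add(SSSZ, SZ)), mul(add(Z, Z), Z))
  →2  add(add(S(add(SZ, mul(SZ, SSZ))), add(SSSZ, SZ)), mul(add(Z, Z), Z))
  →3  add(S(add(add(SZ, mul(SZ, SSZ)), add(SSSZ, SZ))), mul(add(Z, Z), Z))
  →4  S(add(add(add(SZ, mul(SZ, SSZ)), add(SSSZ, SZ)), mul(add(Z, Z), Z)))
  →5  S(add(add(S(add(Z, mul(SZ, SSZ))), add(SSSZ, SZ)), mul(add(Z, Z), Z)))
  →6  S(add(S(add(add(Z, mul(SZ, SSZ)), add(SSSZ, SZ))), mul(add(Z, Z), Z)))
  →7  S(S(add(add(add(Z, mul(SZ, SSZ)), add(SSSZ, SZ)), mul(add(Z, Z), Z))))
  →8  S(S(add(add(mul(SZ, SSZ), add(SSSZ, SZ)), mul(add(Z, Z), Z))))
  →9  S(S(add(add(add(SSZ, mul(Z, SSZ)), add(SSSZ, SZ)), mul(add(Z, Z), Z))))
  →10  S(S(add(add(S(add(SZ, mul(Z, SSZ))), add(SSSZ, SZ)), mul(add(Z, Z), Z))))
  →11  S(S(add(S(add(add(SZ, mul(Z, SSZ)), add(SSSZ, SZ))), mul(add(Z, Z), Z))))
  →12  S(S(S(add(add(add(SZ, mul(Z, SSZ)), add(SSSZ, SZ)), mul(add(Z, Z), Z)))))
  →13  S(S(S(add(add(S(add(Z, mul(Z, SSZ))), add(SSSZ, SZ)), mul(add(Z, Z), Z)))))
  →14  S(S(S(add(S(add(add(Z, mul(Z, SSZ)), add(SSSZ, SZ))), mul(add(Z, Z), Z)))))
  →15  S(S(S(S(add(add(add(Z, mul(Z, SSZ)), add(SSSZ, SZ)), mul(add(Z, Z), Z))))))
  →16  S(S(S(S(add(add(mul(Z, SSZ), add(SSSZ, SZ)), mul(add(Z, Z), Z))))))
  →17  S(S(S(S(add(add(Z, add(SSSZ, SZ)), mul(add(Z, Z), Z))))))
  →18  S(S(S(S(add(add(SSSZ, SZ), mul(add(Z, Z), Z))))))
  →19  S(S(S(S(add(S(add(SSZ, SZ)), mul(add(Z, Z), Z))))))
  →20  S(S(S(S(S(add(add(SSZ, SZ), mul(add(Z, Z), Z)))))))
  →21  S(S(S(S(S(add(S(add(SZ, SZ)), mul(add(Z, Z), Z)))))))
  →22  S(S(S(S(S(S(add(add(SZ, SZ), mul(add(Z, Z), Z))))))))
  →23  S(S(S(S(S(S(add(S(add(Z, SZ)), mul(add(Z, Z), Z))))))))
  →24  S(S(S(S(S(S(S(add(add(Z, SZ), mul(add(Z, Z), Z)))))))))
  →25  S(S(S(S(S(S(S(add(SZ, mul(add(Z, Z), Z)))))))))
  →26  S(S(S(S(S(S(S(S(add(Z, mul(add(Z, Z), Z))))))))))
  →27  S(S(S(S(S(S(S(S(mul(add(Z, Z), Z)))))))))
  →28  S(S(S(S(S(S(S(S(mul(Z, Z)))))))))
  →29  S^8(Z)

Term B:
  start: add(add(S^4(Z), S^4(Z)), mul(Z, Z))
  →1  add(S(add(SSSZ, S^4(Z))), mul(Z, Z))
  →2  S(add(add(SSSZ, S^4(Z)), mul(Z, Z)))
  →3  S(add(S(add(SSZ, S^4(Z))), mul(Z, Z)))
  →4  S(S(add(add(SSZ, S^4(Z)), mul(Z, Z))))
  →5  S(S(add(S(add(SZ, S^4(Z))), mul(Z, Z))))
  →6  S(S(S(add(add(SZ, S^4(Z)), mul(Z, Z)))))
  →7  S(S(S(add(S(add(Z, S^4(Z))), mul(Z, Z)))))
  →8  S(S(S(S(add(add(Z, S^4(Z)), mul(Z, Z))))))
  →9  S(S(S(S(add(S^4(Z), mul(Z, Z))))))
  →10  S(S(S(S(S(add(SSSZ, mul(Z, Z)))))))
  →11  S(S(S(S(S(S(add(SSZ, mul(Z, Z))))))))
  →12  S(S(S(S(S(S(S(add(SZ, mul(Z, Z)))))))))
  →13  S(S(S(S(S(S(S(S(add(Z, mul(Z, Z))))))))))
  →14  S(S(S(S(S(S(S(S(mul(Z, Z)))))))))
  →15  S^8(Z)

Answer: SAME — A ⇓ S^8(Z), B ⇓ S^8(Z)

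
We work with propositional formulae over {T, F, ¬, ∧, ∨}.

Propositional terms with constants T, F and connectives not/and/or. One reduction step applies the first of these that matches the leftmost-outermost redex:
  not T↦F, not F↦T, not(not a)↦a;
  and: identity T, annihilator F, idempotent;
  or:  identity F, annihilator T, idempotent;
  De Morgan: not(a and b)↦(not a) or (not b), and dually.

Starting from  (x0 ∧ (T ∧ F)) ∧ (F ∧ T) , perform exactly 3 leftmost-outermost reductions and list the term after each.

  start: (x0 ∧ (T ∧ F)) ∧ (F ∧ T)
  step 1: (x0 ∧ F) ∧ (F ∧ T)
  step 2: F ∧ (F ∧ T)
  step 3: F

Answer: after 3 steps: F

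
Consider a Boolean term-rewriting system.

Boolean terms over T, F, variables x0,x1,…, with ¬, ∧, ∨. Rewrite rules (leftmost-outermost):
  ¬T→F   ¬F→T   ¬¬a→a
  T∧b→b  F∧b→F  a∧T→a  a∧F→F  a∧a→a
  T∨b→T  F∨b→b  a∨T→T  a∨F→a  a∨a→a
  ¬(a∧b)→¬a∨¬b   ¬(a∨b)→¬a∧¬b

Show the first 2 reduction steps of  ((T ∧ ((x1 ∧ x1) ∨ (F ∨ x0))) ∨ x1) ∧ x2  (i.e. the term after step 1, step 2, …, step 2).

  start: ((T ∧ ((x1 ∧ x1) ∨ (F ∨ x0))) ∨ x1) ∧ x2
  step 1: (((x1 ∧ x1) ∨ (F ∨ x0)) ∨ x1) ∧ x2
  step 2: ((x1 ∨ (F ∨ x0)) ∨ x1) ∧ x2

Answer: after 2 steps: ((x1 ∨ (F ∨ x0)) ∨ x1) ∧ x2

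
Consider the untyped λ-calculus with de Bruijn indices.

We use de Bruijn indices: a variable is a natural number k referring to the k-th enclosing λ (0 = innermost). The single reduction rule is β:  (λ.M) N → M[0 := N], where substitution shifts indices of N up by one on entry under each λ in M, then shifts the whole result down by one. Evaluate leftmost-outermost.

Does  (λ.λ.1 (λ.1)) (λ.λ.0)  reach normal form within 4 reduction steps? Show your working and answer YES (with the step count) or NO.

Answer: YES — reaches normal form λ.λ.0 in 2 ≤ 4 steps

Derivation:
  start: (λ.λ.1 (λ.1)) (λ.λ.0)
  →1  λ.(λ.λ.0) (λ.1)
  →2  λ.λ.0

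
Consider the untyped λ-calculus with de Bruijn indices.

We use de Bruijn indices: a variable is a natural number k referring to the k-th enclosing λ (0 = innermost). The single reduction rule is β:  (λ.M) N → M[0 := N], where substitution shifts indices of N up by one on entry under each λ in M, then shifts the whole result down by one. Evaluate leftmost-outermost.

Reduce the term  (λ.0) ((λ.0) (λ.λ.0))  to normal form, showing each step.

  start: (λ.0) ((λ.0) (λ.λ.0))
  step 1: (λ.0) (λ.λ.0)
  step 2: λ.λ.0

Answer: normal form = λ.λ.0  (in 2 steps)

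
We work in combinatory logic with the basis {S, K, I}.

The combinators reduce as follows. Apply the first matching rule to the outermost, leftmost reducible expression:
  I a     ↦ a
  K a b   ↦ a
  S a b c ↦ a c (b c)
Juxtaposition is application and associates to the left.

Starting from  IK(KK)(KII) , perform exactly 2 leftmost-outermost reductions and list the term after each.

Answer: after 2 steps: KK

Reduction:
  start: IK(KK)(KII)
  [1] K(KK)(KII)
  [2] KK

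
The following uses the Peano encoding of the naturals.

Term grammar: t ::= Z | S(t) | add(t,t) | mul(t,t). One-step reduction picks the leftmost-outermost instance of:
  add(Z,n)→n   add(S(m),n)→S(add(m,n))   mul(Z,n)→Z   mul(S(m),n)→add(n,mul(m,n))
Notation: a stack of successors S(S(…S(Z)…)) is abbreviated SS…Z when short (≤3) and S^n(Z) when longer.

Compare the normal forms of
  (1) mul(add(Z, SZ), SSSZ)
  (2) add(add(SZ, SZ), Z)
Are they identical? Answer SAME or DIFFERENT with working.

Term A:
  start: mul(add(Z, SZ), SSSZ)
  [1] mul(SZ, SSSZ)
  [2] add(SSSZ, mul(Z, SSSZ))
  [3] S(add(SSZ, mul(Z, SSSZ)))
  [4] S(S(add(SZ, mul(Z, SSSZ))))
  [5] S(S(S(add(Z, mul(Z, SSSZ)))))
  [6] S(S(S(mul(Z, SSSZ))))
  [7] SSSZ

Term B:
  start: add(add(SZ, SZ), Z)
  [1] add(S(add(Z, SZ)), Z)
  [2] S(add(add(Z, SZ), Z))
  [3] S(add(SZ, Z))
  [4] S(S(add(Z, Z)))
  [5] SSZ

Answer: DIFFERENT — A ⇓ SSSZ, B ⇓ SSZ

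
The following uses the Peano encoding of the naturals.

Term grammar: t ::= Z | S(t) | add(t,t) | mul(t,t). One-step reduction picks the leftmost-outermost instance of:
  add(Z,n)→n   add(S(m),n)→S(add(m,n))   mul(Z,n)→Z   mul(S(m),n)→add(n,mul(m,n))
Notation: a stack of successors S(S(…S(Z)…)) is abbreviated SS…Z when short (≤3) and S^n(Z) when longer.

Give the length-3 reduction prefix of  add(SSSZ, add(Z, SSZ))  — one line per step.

  start: add(SSSZ, add(Z, SSZ))
  →1  S(add(SSZ, add(Z, SSZ)))
  →2  S(S(add(SZ, add(Z, SSZ))))
  →3  S(S(S(add(Z, add(Z, SSZ)))))

Answer: after 3 steps: S(S(S(add(Z, add(Z, SSZ)))))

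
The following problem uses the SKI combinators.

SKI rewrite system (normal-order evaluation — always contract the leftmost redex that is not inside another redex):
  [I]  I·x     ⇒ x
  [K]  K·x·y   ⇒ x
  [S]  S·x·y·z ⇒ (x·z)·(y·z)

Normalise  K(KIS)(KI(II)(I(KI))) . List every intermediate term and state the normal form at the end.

Answer: normal form = I  (in 2 steps)

Working:
  start: K(KIS)(KI(II)(I(KI)))
  →1  KIS
  →2  I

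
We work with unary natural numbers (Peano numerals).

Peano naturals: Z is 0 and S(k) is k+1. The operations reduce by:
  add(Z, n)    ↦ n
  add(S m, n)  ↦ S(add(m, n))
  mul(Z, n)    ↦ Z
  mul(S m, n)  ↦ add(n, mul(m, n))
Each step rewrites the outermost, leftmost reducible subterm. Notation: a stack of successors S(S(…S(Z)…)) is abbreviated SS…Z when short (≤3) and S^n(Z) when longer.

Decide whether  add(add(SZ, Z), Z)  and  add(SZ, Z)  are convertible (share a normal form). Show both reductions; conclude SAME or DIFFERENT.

Term A:
  start: add(add(SZ, Z), Z)
  step 1: add(S(add(Z, Z)), Z)
  step 2: S(add(add(Z, Z), Z))
  step 3: S(add(Z, Z))
  step 4: SZ

Term B:
  start: add(SZ, Z)
  step 1: S(add(Z, Z))
  step 2: SZ

Answer: SAME — A ⇓ SZ, B ⇓ SZ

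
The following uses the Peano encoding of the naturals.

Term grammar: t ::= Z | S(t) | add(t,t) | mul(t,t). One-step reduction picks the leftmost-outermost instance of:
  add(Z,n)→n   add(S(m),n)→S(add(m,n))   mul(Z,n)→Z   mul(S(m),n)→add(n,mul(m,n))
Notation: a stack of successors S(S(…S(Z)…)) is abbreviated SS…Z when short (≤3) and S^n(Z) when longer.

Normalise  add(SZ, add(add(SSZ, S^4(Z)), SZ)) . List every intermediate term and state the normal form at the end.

Answer: normal form = S^8(Z)  (in 12 steps)

Derivation:
  start: add(SZ, add(add(SSZ, S^4(Z)), SZ))
  [1] S(add(Z, add(add(SSZ, S^4(Z)), SZ)))
  [2] S(add(add(SSZ, S^4(Z)), SZ))
  [3] S(add(S(add(SZ, S^4(Z))), SZ))
  [4] S(S(add(add(SZ, S^4(Z)), SZ)))
  [5] S(S(add(S(add(Z, S^4(Z))), SZ)))
  [6] S(S(S(add(add(Z, S^4(Z)), SZ))))
  [7] S(S(S(add(S^4(Z), SZ))))
  [8] S(S(S(S(add(SSSZ, SZ)))))
  [9] S(S(S(S(S(add(SSZ, SZ))))))
  [10] S(S(S(S(S(S(add(SZ, SZ)))))))
  [11] S(S(S(S(S(S(S(add(Z, SZ))))))))
  [12] S^8(Z)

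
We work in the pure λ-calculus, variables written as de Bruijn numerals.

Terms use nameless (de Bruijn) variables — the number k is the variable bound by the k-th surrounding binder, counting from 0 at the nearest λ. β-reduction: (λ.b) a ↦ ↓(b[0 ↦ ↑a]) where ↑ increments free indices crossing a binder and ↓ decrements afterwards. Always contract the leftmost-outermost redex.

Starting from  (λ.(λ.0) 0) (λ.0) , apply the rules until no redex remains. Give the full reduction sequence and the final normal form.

Answer: normal form = λ.0  (in 2 steps)

Reduction:
  start: (λ.(λ.0) 0) (λ.0)
  step 1: (λ.0) (λ.0)
  step 2: λ.0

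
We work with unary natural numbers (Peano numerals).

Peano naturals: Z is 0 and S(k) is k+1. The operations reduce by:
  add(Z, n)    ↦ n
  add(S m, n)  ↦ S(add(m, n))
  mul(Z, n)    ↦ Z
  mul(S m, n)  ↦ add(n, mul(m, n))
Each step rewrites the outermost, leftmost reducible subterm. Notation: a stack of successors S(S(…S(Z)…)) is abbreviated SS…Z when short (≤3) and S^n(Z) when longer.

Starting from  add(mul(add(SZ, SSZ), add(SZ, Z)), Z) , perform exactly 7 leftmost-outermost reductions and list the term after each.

Answer: after 7 steps: S(add(mul(add(Z, SSZ), add(SZ, Z)), Z))

Derivation:
  start: add(mul(add(SZ, SSZ), add(SZ, Z)), Z)
  →1  add(mul(S(add(Z, SSZ)), add(SZ, Z)), Z)
  →2  add(add(add(SZ, Z), mul(add(Z, SSZ), add(SZ, Z))), Z)
  →3  add(add(S(add(Z, Z)), mul(add(Z, SSZ), add(SZ, Z))), Z)
  →4  add(S(add(add(Z, Z), mul(add(Z, SSZ), add(SZ, Z)))), Z)
  →5  S(add(add(add(Z, Z), mul(add(Z, SSZ), add(SZ, Z))), Z))
  →6  S(add(add(Z, mul(add(Z, SSZ), add(SZ, Z))), Z))
  →7  S(add(mul(add(Z, SSZ), add(SZ, Z)), Z))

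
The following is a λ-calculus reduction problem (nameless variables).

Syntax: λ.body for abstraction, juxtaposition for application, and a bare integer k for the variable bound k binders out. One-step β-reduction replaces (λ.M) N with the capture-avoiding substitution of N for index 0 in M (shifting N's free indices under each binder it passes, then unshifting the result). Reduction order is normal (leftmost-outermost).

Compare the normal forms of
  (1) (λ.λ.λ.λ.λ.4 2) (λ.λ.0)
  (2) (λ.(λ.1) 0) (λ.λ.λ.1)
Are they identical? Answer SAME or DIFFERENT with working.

Term A:
  start: (λ.λ.λ.λ.λ.4 2) (λ.λ.0)
  [1] λ.λ.λ.λ.(λ.λ.0) 2
  [2] λ.λ.λ.λ.λ.0

Term B:
  start: (λ.(λ.1) 0) (λ.λ.λ.1)
  [1] (λ.λ.λ.λ.1) (λ.λ.λ.1)
  [2] λ.λ.λ.1

Answer: DIFFERENT — A ⇓ λ.λ.λ.λ.λ.0, B ⇓ λ.λ.λ.1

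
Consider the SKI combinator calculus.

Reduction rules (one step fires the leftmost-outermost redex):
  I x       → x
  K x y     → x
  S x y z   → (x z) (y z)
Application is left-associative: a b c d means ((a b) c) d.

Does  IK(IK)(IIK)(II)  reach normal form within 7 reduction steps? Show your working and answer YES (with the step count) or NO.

  start: IK(IK)(IIK)(II)
  step 1: K(IK)(IIK)(II)
  step 2: IK(II)
  step 3: K(II)
  step 4: KI

Answer: YES — reaches normal form KI in 4 ≤ 7 steps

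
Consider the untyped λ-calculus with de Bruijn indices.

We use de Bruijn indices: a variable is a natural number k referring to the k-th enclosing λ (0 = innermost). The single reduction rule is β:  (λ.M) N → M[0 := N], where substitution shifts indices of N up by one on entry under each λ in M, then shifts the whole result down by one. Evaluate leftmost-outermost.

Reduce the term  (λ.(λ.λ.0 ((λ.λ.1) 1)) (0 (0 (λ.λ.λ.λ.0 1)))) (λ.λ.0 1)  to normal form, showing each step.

Answer: normal form = λ.0 (λ.λ.0 (λ.0 (λ.λ.λ.λ.0 1)))  (in 5 steps)

Reduction:
  start: (λ.(λ.λ.0 ((λ.λ.1) 1)) (0 (0 (λ.λ.λ.λ.0 1)))) (λ.λ.0 1)
  [1] (λ.λ.0 ((λ.λ.1) 1)) ((λ.λ.0 1) ((λ.λ.0 1) (λ.λ.λ.λ.0 1)))
  [2] λ.0 ((λ.λ.1) ((λ.λ.0 1) ((λ.λ.0 1) (λ.λ.λ.λ.0 1))))
  [3] λ.0 (λ.(λ.λ.0 1) ((λ.λ.0 1) (λ.λ.λ.λ.0 1)))
  [4] λ.0 (λ.λ.0 ((λ.λ.0 1) (λ.λ.λ.λ.0 1)))
  [5] λ.0 (λ.λ.0 (λ.0 (λ.λ.λ.λ.0 1)))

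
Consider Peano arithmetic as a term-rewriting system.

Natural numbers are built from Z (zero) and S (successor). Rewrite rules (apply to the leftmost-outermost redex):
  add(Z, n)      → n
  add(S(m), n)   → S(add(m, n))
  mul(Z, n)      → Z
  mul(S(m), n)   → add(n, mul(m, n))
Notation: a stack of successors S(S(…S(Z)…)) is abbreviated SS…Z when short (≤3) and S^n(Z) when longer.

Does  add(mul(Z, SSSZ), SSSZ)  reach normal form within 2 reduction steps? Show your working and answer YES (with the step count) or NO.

Answer: YES — reaches normal form SSSZ in 2 ≤ 2 steps

Derivation:
  start: add(mul(Z, SSSZ), SSSZ)
  step 1: add(Z, SSSZ)
  step 2: SSSZ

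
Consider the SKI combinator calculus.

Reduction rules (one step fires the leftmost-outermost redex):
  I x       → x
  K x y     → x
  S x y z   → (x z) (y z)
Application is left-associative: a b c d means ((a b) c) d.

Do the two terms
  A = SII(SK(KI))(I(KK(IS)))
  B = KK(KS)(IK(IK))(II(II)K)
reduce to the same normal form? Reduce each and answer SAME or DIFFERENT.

Term A:
  start: SII(SK(KI))(I(KK(IS)))
  →1  I(SK(KI))(I(SK(KI)))(I(KK(IS)))
  →2  SK(KI)(I(SK(KI)))(I(KK(IS)))
  →3  K(I(SK(KI)))(KI(I(SK(KI))))(I(KK(IS)))
  →4  I(SK(KI))(I(KK(IS)))
  →5  SK(KI)(I(KK(IS)))
  →6  K(I(KK(IS)))(KI(I(KK(IS))))
  →7  I(KK(IS))
  →8  KK(IS)
  →9  K

Term B:
  start: KK(KS)(IK(IK))(II(II)K)
  →1  K(IK(IK))(II(II)K)
  →2  IK(IK)
  →3  K(IK)
  →4  KK

Answer: DIFFERENT — A ⇓ K, B ⇓ KK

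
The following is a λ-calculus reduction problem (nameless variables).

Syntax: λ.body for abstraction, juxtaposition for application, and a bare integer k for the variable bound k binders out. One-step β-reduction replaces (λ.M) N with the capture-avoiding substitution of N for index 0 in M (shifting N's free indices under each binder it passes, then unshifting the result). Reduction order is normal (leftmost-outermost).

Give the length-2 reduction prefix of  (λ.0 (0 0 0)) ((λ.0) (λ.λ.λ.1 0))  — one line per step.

  start: (λ.0 (0 0 0)) ((λ.0) (λ.λ.λ.1 0))
  →1  (λ.0) (λ.λ.λ.1 0) ((λ.0) (λ.λ.λ.1 0) ((λ.0) (λ.λ.λ.1 0)) ((λ.0) (λ.λ.λ.1 0)))
  →2  (λ.λ.λ.1 0) ((λ.0) (λ.λ.λ.1 0) ((λ.0) (λ.λ.λ.1 0)) ((λ.0) (λ.λ.λ.1 0)))

Answer: after 2 steps: (λ.λ.λ.1 0) ((λ.0) (λ.λ.λ.1 0) ((λ.0) (λ.λ.λ.1 0)) ((λ.0) (λ.λ.λ.1 0)))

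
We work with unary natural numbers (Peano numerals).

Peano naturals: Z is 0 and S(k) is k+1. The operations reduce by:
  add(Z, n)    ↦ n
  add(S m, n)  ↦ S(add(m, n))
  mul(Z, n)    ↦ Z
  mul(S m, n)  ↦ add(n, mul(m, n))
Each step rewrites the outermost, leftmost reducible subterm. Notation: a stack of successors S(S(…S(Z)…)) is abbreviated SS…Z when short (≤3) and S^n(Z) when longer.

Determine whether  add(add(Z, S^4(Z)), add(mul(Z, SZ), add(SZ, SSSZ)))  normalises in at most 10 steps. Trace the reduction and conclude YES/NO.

  start: add(add(Z, S^4(Z)), add(mul(Z, SZ), add(SZ, SSSZ)))
  step 1: add(S^4(Z), add(mul(Z, SZ), add(SZ, SSSZ)))
  step 2: S(add(SSSZ, add(mul(Z, SZ), add(SZ, SSSZ))))
  step 3: S(S(add(SSZ, add(mul(Z, SZ), add(SZ, SSSZ)))))
  step 4: S(S(S(add(SZ, add(mul(Z, SZ), add(SZ, SSSZ))))))
  step 5: S(S(S(S(add(Z, add(mul(Z, SZ), add(SZ, SSSZ)))))))
  step 6: S(S(S(S(add(mul(Z, SZ), add(SZ, SSSZ))))))
  step 7: S(S(S(S(add(Z, add(SZ, SSSZ))))))
  step 8: S(S(S(S(add(SZ, SSSZ)))))
  step 9: S(S(S(S(S(add(Z, SSSZ))))))
  step 10: S^8(Z)

Answer: YES — reaches normal form S^8(Z) in 10 ≤ 10 steps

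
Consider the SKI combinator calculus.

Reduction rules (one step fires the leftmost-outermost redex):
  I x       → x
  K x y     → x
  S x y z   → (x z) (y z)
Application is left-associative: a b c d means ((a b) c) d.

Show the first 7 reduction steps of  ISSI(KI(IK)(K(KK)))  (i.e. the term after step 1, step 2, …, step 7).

  start: ISSI(KI(IK)(K(KK)))
  step 1: SSI(KI(IK)(K(KK)))
  step 2: S(KI(IK)(K(KK)))(I(KI(IK)(K(KK))))
  step 3: S(I(K(KK)))(I(KI(IK)(K(KK))))
  step 4: S(K(KK))(I(KI(IK)(K(KK))))
  step 5: S(K(KK))(KI(IK)(K(KK)))
  step 6: S(K(KK))(I(K(KK)))
  step 7: S(K(KK))(K(KK))

Answer: after 7 steps: S(K(KK))(K(KK))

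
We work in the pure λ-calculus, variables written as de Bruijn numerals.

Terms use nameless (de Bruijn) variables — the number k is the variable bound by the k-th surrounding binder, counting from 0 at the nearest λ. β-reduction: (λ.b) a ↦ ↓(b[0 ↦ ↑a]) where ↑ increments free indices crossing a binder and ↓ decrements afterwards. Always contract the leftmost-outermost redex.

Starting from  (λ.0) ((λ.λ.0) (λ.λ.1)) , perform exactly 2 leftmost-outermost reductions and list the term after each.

Answer: after 2 steps: λ.0

Derivation:
  start: (λ.0) ((λ.λ.0) (λ.λ.1))
  →1  (λ.λ.0) (λ.λ.1)
  →2  λ.0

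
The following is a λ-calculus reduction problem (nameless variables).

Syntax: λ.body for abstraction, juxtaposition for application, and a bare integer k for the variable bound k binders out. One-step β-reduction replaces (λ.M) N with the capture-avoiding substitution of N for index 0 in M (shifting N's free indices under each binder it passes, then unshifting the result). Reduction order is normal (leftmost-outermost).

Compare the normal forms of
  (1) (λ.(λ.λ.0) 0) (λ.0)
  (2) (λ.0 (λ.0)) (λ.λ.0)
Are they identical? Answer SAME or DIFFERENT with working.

Term A:
  start: (λ.(λ.λ.0) 0) (λ.0)
  [1] (λ.λ.0) (λ.0)
  [2] λ.0

Term B:
  start: (λ.0 (λ.0)) (λ.λ.0)
  [1] (λ.λ.0) (λ.0)
  [2] λ.0

Answer: SAME — A ⇓ λ.0, B ⇓ λ.0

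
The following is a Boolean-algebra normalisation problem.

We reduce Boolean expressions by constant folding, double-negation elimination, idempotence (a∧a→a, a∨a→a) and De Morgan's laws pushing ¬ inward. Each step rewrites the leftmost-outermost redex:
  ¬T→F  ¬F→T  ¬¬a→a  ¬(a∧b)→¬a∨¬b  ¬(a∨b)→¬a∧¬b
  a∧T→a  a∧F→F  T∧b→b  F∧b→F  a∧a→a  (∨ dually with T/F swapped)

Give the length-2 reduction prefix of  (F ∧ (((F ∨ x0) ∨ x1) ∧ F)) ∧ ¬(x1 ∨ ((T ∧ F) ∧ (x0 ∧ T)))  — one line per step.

  start: (F ∧ (((F ∨ x0) ∨ x1) ∧ F)) ∧ ¬(x1 ∨ ((T ∧ F) ∧ (x0 ∧ T)))
  →1  F ∧ ¬(x1 ∨ ((T ∧ F) ∧ (x0 ∧ T)))
  →2  F

Answer: after 2 steps: F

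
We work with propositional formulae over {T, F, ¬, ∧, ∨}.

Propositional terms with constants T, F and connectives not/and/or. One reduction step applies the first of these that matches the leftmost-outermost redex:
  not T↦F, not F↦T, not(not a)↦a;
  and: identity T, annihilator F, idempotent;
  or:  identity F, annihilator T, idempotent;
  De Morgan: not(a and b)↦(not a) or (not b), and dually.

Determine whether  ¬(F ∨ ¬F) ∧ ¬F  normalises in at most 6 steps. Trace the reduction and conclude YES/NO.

Answer: YES — reaches normal form F in 5 ≤ 6 steps

Derivation:
  start: ¬(F ∨ ¬F) ∧ ¬F
  step 1: (¬F ∧ ¬¬F) ∧ ¬F
  step 2: (T ∧ ¬¬F) ∧ ¬F
  step 3: ¬¬F ∧ ¬F
  step 4: F ∧ ¬F
  step 5: F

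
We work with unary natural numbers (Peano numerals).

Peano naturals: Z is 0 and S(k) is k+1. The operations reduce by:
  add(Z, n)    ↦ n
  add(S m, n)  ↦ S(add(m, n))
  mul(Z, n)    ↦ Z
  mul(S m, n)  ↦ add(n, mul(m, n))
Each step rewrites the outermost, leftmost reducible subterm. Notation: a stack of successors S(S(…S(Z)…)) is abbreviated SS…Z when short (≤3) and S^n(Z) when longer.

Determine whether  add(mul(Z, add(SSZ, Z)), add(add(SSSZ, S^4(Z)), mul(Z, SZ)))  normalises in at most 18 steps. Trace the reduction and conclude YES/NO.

  start: add(mul(Z, add(SSZ, Z)), add(add(SSSZ, S^4(Z)), mul(Z, SZ)))
  [1] add(Z, add(add(SSSZ, S^4(Z)), mul(Z, SZ)))
  [2] add(add(SSSZ, S^4(Z)), mul(Z, SZ))
  [3] add(S(add(SSZ, S^4(Z))), mul(Z, SZ))
  [4] S(add(add(SSZ, S^4(Z)), mul(Z, SZ)))
  [5] S(add(S(add(SZ, S^4(Z))), mul(Z, SZ)))
  [6] S(S(add(add(SZ, S^4(Z)), mul(Z, SZ))))
  [7] S(S(add(S(add(Z, S^4(Z))), mul(Z, SZ))))
  [8] S(S(S(add(add(Z, S^4(Z)), mul(Z, SZ)))))
  [9] S(S(S(add(S^4(Z), mul(Z, SZ)))))
  [10] S(S(S(S(add(SSSZ, mul(Z, SZ))))))
  [11] S(S(S(S(S(add(SSZ, mul(Z, SZ)))))))
  [12] S(S(S(S(S(S(add(SZ, mul(Z, SZ))))))))
  [13] S(S(S(S(S(S(S(add(Z, mul(Z, SZ)))))))))
  [14] S(S(S(S(S(S(S(mul(Z, SZ))))))))
  [15] S^7(Z)

Answer: YES — reaches normal form S^7(Z) in 15 ≤ 18 steps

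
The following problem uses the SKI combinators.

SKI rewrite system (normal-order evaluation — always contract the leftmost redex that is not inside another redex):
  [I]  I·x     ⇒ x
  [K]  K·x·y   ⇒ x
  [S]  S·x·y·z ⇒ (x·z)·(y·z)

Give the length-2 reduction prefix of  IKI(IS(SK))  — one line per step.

Answer: after 2 steps: I

Derivation:
  start: IKI(IS(SK))
  step 1: KI(IS(SK))
  step 2: I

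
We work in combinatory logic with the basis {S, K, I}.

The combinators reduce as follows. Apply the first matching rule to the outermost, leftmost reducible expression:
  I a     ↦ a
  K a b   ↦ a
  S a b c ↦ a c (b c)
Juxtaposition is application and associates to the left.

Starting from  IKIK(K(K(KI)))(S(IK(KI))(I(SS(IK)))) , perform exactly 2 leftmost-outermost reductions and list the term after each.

Answer: after 2 steps: I(K(K(KI)))(S(IK(KI))(I(SS(IK))))

Working:
  start: IKIK(K(K(KI)))(S(IK(KI))(I(SS(IK))))
  [1] KIK(K(K(KI)))(S(IK(KI))(I(SS(IK))))
  [2] I(K(K(KI)))(S(IK(KI))(I(SS(IK))))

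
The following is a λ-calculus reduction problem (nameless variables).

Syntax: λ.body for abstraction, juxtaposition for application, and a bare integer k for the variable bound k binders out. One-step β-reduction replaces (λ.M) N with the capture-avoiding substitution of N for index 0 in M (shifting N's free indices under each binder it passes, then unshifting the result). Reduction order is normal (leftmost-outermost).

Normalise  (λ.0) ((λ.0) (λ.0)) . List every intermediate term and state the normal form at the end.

Answer: normal form = λ.0  (in 2 steps)

Working:
  start: (λ.0) ((λ.0) (λ.0))
  step 1: (λ.0) (λ.0)
  step 2: λ.0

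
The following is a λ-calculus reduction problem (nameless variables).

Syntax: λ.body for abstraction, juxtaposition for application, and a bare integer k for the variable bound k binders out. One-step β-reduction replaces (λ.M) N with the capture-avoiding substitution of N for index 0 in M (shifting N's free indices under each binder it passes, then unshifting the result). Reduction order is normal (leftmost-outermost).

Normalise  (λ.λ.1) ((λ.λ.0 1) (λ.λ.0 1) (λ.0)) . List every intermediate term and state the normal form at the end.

  start: (λ.λ.1) ((λ.λ.0 1) (λ.λ.0 1) (λ.0))
  →1  λ.(λ.λ.0 1) (λ.λ.0 1) (λ.0)
  →2  λ.(λ.0 (λ.λ.0 1)) (λ.0)
  →3  λ.(λ.0) (λ.λ.0 1)
  →4  λ.λ.λ.0 1

Answer: normal form = λ.λ.λ.0 1  (in 4 steps)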